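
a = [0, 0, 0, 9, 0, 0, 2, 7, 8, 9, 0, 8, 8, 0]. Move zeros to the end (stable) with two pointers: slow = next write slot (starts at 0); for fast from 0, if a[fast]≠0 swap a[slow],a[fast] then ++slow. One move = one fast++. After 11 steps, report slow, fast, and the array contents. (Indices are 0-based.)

slow=0 fast=0: a[fast]=0, fast++
slow=0 fast=1: a[fast]=0, fast++
slow=0 fast=2: a[fast]=0, fast++
slow=0 fast=3: a[fast]=9≠0 swap→a[0]=9, slow++,fast++
slow=1 fast=4: a[fast]=0, fast++
slow=1 fast=5: a[fast]=0, fast++
slow=1 fast=6: a[fast]=2≠0 swap→a[1]=2, slow++,fast++
slow=2 fast=7: a[fast]=7≠0 swap→a[2]=7, slow++,fast++
slow=3 fast=8: a[fast]=8≠0 swap→a[3]=8, slow++,fast++
slow=4 fast=9: a[fast]=9≠0 swap→a[4]=9, slow++,fast++
slow=5 fast=10: a[fast]=0, fast++

slow=5, fast=11, a=[9, 2, 7, 8, 9, 0, 0, 0, 0, 0, 0, 8, 8, 0]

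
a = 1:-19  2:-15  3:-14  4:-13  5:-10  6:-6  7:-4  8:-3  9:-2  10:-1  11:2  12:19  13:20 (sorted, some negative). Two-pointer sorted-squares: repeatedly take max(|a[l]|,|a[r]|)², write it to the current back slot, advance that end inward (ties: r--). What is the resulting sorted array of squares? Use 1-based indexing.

[1,13] |-19|<=|20| out[13]=400 → r--
[1,12] |-19|<=|19| out[12]=361 → r--
[1,11] |-19|>|2| out[11]=361 → l++
[2,11] |-15|>|2| out[10]=225 → l++
[3,11] |-14|>|2| out[9]=196 → l++
[4,11] |-13|>|2| out[8]=169 → l++
[5,11] |-10|>|2| out[7]=100 → l++
[6,11] |-6|>|2| out[6]=36 → l++
[7,11] |-4|>|2| out[5]=16 → l++
[8,11] |-3|>|2| out[4]=9 → l++
[9,11] |-2|<=|2| out[3]=4 → r--
[9,10] |-2|>|-1| out[2]=4 → l++
[10,10] |-1|<=|-1| out[1]=1 → r--

[1, 4, 4, 9, 16, 36, 100, 169, 196, 225, 361, 361, 400]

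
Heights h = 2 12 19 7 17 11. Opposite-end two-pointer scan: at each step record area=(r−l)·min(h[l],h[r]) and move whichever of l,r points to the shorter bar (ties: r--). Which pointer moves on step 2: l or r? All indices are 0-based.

r

l=0 r=5: min(2,11)*5=10 best=10 *, l++
l=1 r=5: min(12,11)*4=44 best=44 *, r--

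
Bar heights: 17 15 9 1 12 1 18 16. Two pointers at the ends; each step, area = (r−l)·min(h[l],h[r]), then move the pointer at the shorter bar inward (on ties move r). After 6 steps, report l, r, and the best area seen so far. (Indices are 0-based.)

l=0 r=7: min(17,16)*7=112 best=112 *, r--
l=0 r=6: min(17,18)*6=102 best=112, l++
l=1 r=6: min(15,18)*5=75 best=112, l++
l=2 r=6: min(9,18)*4=36 best=112, l++
l=3 r=6: min(1,18)*3=3 best=112, l++
l=4 r=6: min(12,18)*2=24 best=112, l++

l=5, r=6, best area=112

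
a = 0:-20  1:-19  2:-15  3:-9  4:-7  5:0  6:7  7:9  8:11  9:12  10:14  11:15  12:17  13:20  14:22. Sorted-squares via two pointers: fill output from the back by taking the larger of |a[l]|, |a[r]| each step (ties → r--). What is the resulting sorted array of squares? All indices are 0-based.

[0,14] |-20|<=|22| out[14]=484 → r--
[0,13] |-20|<=|20| out[13]=400 → r--
[0,12] |-20|>|17| out[12]=400 → l++
[1,12] |-19|>|17| out[11]=361 → l++
[2,12] |-15|<=|17| out[10]=289 → r--
[2,11] |-15|<=|15| out[9]=225 → r--
[2,10] |-15|>|14| out[8]=225 → l++
[3,10] |-9|<=|14| out[7]=196 → r--
[3,9] |-9|<=|12| out[6]=144 → r--
[3,8] |-9|<=|11| out[5]=121 → r--
[3,7] |-9|<=|9| out[4]=81 → r--
[3,6] |-9|>|7| out[3]=81 → l++
[4,6] |-7|<=|7| out[2]=49 → r--
[4,5] |-7|>|0| out[1]=49 → l++
[5,5] |0|<=|0| out[0]=0 → r--

[0, 49, 49, 81, 81, 121, 144, 196, 225, 225, 289, 361, 400, 400, 484]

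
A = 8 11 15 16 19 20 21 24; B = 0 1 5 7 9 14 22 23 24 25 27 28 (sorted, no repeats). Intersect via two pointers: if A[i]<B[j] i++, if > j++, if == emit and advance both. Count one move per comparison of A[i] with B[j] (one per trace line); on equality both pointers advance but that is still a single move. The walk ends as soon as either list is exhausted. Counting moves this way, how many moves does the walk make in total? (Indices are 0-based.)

i=0 j=0: 8>0, j++
i=0 j=1: 8>1, j++
i=0 j=2: 8>5, j++
i=0 j=3: 8>7, j++
i=0 j=4: 8<9, i++
i=1 j=4: 11>9, j++
i=1 j=5: 11<14, i++
i=2 j=5: 15>14, j++
i=2 j=6: 15<22, i++
i=3 j=6: 16<22, i++
i=4 j=6: 19<22, i++
i=5 j=6: 20<22, i++
i=6 j=6: 21<22, i++
i=7 j=6: 24>22, j++
i=7 j=7: 24>23, j++
i=7 j=8: 24==24 emit, i++,j++

16 moves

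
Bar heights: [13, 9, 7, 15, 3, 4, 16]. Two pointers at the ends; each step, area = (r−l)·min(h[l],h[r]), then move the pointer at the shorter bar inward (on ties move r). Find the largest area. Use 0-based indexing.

max area = 78

[0,6] min(13,16)*6=78 best=78 * → l++
[1,6] min(9,16)*5=45 best=78 → l++
[2,6] min(7,16)*4=28 best=78 → l++
[3,6] min(15,16)*3=45 best=78 → l++
[4,6] min(3,16)*2=6 best=78 → l++
[5,6] min(4,16)*1=4 best=78 → l++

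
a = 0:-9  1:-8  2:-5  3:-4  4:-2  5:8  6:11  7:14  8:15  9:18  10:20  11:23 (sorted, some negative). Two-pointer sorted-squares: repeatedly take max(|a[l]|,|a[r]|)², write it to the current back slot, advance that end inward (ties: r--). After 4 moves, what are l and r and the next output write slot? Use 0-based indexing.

l=0, r=7, next write slot=7

l=0 r=11: |-9|<=|23| out[11]=529, r--
l=0 r=10: |-9|<=|20| out[10]=400, r--
l=0 r=9: |-9|<=|18| out[9]=324, r--
l=0 r=8: |-9|<=|15| out[8]=225, r--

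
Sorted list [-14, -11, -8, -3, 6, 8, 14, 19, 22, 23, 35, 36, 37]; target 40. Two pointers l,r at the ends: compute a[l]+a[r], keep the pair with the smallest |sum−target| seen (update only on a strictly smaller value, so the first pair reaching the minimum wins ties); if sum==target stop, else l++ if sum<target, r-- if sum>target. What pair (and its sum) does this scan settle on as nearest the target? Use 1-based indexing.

[1,13] -14+37=23 d=17 * → l++
[2,13] -11+37=26 d=14 * → l++
[3,13] -8+37=29 d=11 * → l++
[4,13] -3+37=34 d=6 * → l++
[5,13] 6+37=43 d=3 * → r--
[5,12] 6+36=42 d=2 * → r--
[5,11] 6+35=41 d=1 * → r--
[5,10] 6+23=29 d=11 → l++
[6,10] 8+23=31 d=9 → l++
[7,10] 14+23=37 d=3 → l++
[8,10] 19+23=42 d=2 → r--
[8,9] 19+22=41 d=1 → r--

pair (6, 35) with sum 41 (|Δ|=1)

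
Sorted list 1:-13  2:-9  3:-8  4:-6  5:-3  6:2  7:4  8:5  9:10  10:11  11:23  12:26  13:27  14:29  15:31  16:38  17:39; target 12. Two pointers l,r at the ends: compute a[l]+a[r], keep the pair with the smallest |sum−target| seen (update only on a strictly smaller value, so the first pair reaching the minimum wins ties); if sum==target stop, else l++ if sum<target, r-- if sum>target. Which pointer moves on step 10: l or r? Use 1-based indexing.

[1,17] -13+39=26 d=14 * → r--
[1,16] -13+38=25 d=13 * → r--
[1,15] -13+31=18 d=6 * → r--
[1,14] -13+29=16 d=4 * → r--
[1,13] -13+27=14 d=2 * → r--
[1,12] -13+26=13 d=1 * → r--
[1,11] -13+23=10 d=2 → l++
[2,11] -9+23=14 d=2 → r--
[2,10] -9+11=2 d=10 → l++
[3,10] -8+11=3 d=9 → l++

l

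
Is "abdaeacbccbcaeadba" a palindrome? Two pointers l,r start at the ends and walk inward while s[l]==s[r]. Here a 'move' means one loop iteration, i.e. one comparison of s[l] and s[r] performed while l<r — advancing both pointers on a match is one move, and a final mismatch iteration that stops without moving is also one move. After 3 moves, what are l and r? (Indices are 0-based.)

l=0 r=17: 'a'=='a', l++,r--
l=1 r=16: 'b'=='b', l++,r--
l=2 r=15: 'd'=='d', l++,r--

l=3, r=14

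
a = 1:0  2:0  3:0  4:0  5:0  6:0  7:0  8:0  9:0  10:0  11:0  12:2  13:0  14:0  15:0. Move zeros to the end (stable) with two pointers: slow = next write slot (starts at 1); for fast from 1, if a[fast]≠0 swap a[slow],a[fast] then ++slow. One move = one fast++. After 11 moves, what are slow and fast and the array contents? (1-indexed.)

slow=1, fast=12, a=[0, 0, 0, 0, 0, 0, 0, 0, 0, 0, 0, 2, 0, 0, 0]

(s=1,f=1) a[fast]=0 → fast++
(s=1,f=2) a[fast]=0 → fast++
(s=1,f=3) a[fast]=0 → fast++
(s=1,f=4) a[fast]=0 → fast++
(s=1,f=5) a[fast]=0 → fast++
(s=1,f=6) a[fast]=0 → fast++
(s=1,f=7) a[fast]=0 → fast++
(s=1,f=8) a[fast]=0 → fast++
(s=1,f=9) a[fast]=0 → fast++
(s=1,f=10) a[fast]=0 → fast++
(s=1,f=11) a[fast]=0 → fast++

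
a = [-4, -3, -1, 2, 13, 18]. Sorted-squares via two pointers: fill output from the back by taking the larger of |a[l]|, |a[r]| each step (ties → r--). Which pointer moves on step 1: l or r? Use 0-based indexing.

l=0 r=5: |-4|<=|18| out[5]=324, r--

r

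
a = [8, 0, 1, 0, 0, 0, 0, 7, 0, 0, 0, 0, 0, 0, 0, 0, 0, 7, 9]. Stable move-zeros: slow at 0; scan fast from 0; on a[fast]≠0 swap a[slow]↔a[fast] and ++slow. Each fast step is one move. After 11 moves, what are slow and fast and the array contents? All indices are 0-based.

slow=3, fast=11, a=[8, 1, 7, 0, 0, 0, 0, 0, 0, 0, 0, 0, 0, 0, 0, 0, 0, 7, 9]

(s=0,f=0) a[fast]=8≠0 swap→a[0]=8 → slow++,fast++
(s=1,f=1) a[fast]=0 → fast++
(s=1,f=2) a[fast]=1≠0 swap→a[1]=1 → slow++,fast++
(s=2,f=3) a[fast]=0 → fast++
(s=2,f=4) a[fast]=0 → fast++
(s=2,f=5) a[fast]=0 → fast++
(s=2,f=6) a[fast]=0 → fast++
(s=2,f=7) a[fast]=7≠0 swap→a[2]=7 → slow++,fast++
(s=3,f=8) a[fast]=0 → fast++
(s=3,f=9) a[fast]=0 → fast++
(s=3,f=10) a[fast]=0 → fast++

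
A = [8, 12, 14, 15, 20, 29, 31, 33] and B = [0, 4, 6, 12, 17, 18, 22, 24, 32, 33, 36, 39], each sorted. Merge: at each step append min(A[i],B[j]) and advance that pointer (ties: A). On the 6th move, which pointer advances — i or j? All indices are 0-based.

j

[i=0,j=0] A[i]=8>B[j]=0 take 0 → j++
[i=0,j=1] A[i]=8>B[j]=4 take 4 → j++
[i=0,j=2] A[i]=8>B[j]=6 take 6 → j++
[i=0,j=3] A[i]=8<=B[j]=12 take 8 → i++
[i=1,j=3] A[i]=12<=B[j]=12 take 12 → i++
[i=2,j=3] A[i]=14>B[j]=12 take 12 → j++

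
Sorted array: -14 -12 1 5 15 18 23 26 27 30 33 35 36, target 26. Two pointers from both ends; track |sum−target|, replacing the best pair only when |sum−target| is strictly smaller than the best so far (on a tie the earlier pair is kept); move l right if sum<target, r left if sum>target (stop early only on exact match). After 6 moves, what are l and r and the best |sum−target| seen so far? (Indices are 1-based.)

l=1 r=13: -14+36=22 d=4 *, l++
l=2 r=13: -12+36=24 d=2 *, l++
l=3 r=13: 1+36=37 d=11, r--
l=3 r=12: 1+35=36 d=10, r--
l=3 r=11: 1+33=34 d=8, r--
l=3 r=10: 1+30=31 d=5, r--

l=3, r=9, best |Δ|=2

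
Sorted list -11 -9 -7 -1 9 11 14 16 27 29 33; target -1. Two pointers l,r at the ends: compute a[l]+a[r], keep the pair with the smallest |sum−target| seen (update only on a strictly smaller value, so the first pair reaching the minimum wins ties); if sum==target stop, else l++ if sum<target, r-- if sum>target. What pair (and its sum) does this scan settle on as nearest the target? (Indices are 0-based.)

[0,10] -11+33=22 d=23 * → r--
[0,9] -11+29=18 d=19 * → r--
[0,8] -11+27=16 d=17 * → r--
[0,7] -11+16=5 d=6 * → r--
[0,6] -11+14=3 d=4 * → r--
[0,5] -11+11=0 d=1 * → r--
[0,4] -11+9=-2 d=1 → l++
[1,4] -9+9=0 d=1 → r--
[1,3] -9+-1=-10 d=9 → l++
[2,3] -7+-1=-8 d=7 → l++

pair (-11, 11) with sum 0 (|Δ|=1)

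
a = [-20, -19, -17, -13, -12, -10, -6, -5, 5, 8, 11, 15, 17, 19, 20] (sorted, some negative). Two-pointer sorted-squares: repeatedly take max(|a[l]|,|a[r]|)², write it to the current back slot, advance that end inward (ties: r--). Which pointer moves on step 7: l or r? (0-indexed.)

r

l=0 r=14: |-20|<=|20| out[14]=400, r--
l=0 r=13: |-20|>|19| out[13]=400, l++
l=1 r=13: |-19|<=|19| out[12]=361, r--
l=1 r=12: |-19|>|17| out[11]=361, l++
l=2 r=12: |-17|<=|17| out[10]=289, r--
l=2 r=11: |-17|>|15| out[9]=289, l++
l=3 r=11: |-13|<=|15| out[8]=225, r--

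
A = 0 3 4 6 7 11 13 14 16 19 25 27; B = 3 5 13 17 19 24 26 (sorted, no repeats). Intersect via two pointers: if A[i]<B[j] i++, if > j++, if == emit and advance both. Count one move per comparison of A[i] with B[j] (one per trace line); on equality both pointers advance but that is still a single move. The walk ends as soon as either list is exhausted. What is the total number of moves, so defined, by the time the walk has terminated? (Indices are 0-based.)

15 moves

[i=0,j=0] 0<3 → i++
[i=1,j=0] 3==3 emit → i++,j++
[i=2,j=1] 4<5 → i++
[i=3,j=1] 6>5 → j++
[i=3,j=2] 6<13 → i++
[i=4,j=2] 7<13 → i++
[i=5,j=2] 11<13 → i++
[i=6,j=2] 13==13 emit → i++,j++
[i=7,j=3] 14<17 → i++
[i=8,j=3] 16<17 → i++
[i=9,j=3] 19>17 → j++
[i=9,j=4] 19==19 emit → i++,j++
[i=10,j=5] 25>24 → j++
[i=10,j=6] 25<26 → i++
[i=11,j=6] 27>26 → j++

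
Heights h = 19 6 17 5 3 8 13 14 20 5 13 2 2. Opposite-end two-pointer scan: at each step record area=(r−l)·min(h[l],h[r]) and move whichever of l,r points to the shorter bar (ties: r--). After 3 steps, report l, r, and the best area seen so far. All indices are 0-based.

l=0, r=9, best area=130

[0,12] min(19,2)*12=24 best=24 * → r--
[0,11] min(19,2)*11=22 best=24 → r--
[0,10] min(19,13)*10=130 best=130 * → r--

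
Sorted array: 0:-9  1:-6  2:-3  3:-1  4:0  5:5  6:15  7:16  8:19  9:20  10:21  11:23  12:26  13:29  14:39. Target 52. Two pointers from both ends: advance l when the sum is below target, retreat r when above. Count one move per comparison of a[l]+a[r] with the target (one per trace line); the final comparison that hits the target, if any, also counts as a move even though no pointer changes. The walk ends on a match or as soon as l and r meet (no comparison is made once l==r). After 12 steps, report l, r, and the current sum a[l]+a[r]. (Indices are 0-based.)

l=11, r=13, sum=52

[0,14] -9+39=30 <52 → l++
[1,14] -6+39=33 <52 → l++
[2,14] -3+39=36 <52 → l++
[3,14] -1+39=38 <52 → l++
[4,14] 0+39=39 <52 → l++
[5,14] 5+39=44 <52 → l++
[6,14] 15+39=54 >52 → r--
[6,13] 15+29=44 <52 → l++
[7,13] 16+29=45 <52 → l++
[8,13] 19+29=48 <52 → l++
[9,13] 20+29=49 <52 → l++
[10,13] 21+29=50 <52 → l++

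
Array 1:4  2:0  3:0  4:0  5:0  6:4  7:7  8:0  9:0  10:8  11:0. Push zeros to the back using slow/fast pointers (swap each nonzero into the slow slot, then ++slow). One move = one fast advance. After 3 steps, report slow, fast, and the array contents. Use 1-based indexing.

(s=1,f=1) a[fast]=4≠0 swap→a[1]=4 → slow++,fast++
(s=2,f=2) a[fast]=0 → fast++
(s=2,f=3) a[fast]=0 → fast++

slow=2, fast=4, a=[4, 0, 0, 0, 0, 4, 7, 0, 0, 8, 0]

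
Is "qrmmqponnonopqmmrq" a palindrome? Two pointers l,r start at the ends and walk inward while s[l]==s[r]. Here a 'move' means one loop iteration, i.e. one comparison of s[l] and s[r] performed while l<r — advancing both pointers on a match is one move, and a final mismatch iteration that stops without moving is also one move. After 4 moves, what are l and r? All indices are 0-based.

l=4, r=13

[0,17] 'q'=='q' → l++,r--
[1,16] 'r'=='r' → l++,r--
[2,15] 'm'=='m' → l++,r--
[3,14] 'm'=='m' → l++,r--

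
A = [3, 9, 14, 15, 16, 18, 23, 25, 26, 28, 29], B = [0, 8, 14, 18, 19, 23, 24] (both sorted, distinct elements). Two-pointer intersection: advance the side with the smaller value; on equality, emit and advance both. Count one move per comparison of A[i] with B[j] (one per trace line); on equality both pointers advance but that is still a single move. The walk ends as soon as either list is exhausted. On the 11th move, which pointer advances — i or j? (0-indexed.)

j

i=0 j=0: 3>0, j++
i=0 j=1: 3<8, i++
i=1 j=1: 9>8, j++
i=1 j=2: 9<14, i++
i=2 j=2: 14==14 emit, i++,j++
i=3 j=3: 15<18, i++
i=4 j=3: 16<18, i++
i=5 j=3: 18==18 emit, i++,j++
i=6 j=4: 23>19, j++
i=6 j=5: 23==23 emit, i++,j++
i=7 j=6: 25>24, j++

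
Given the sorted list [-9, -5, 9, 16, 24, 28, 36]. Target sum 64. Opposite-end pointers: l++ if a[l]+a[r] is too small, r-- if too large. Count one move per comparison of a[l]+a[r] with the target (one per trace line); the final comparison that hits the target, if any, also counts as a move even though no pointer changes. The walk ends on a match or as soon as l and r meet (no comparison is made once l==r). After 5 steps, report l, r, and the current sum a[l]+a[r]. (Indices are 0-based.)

l=0 r=6: -9+36=27 <64, l++
l=1 r=6: -5+36=31 <64, l++
l=2 r=6: 9+36=45 <64, l++
l=3 r=6: 16+36=52 <64, l++
l=4 r=6: 24+36=60 <64, l++

l=5, r=6, sum=64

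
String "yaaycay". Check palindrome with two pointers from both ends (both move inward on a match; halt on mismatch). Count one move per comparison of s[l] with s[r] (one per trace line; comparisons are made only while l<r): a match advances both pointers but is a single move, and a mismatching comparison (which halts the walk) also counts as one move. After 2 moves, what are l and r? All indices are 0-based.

[0,6] 'y'=='y' → l++,r--
[1,5] 'a'=='a' → l++,r--

l=2, r=4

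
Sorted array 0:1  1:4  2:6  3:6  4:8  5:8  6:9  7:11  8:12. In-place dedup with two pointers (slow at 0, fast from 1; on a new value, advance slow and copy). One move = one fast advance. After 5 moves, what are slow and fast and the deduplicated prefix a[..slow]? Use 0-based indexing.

(s=0,f=1) a[fast]=4≠a[slow]=1 write a[1]=4 → slow++,fast++
(s=1,f=2) a[fast]=6≠a[slow]=4 write a[2]=6 → slow++,fast++
(s=2,f=3) a[fast]=6=a[slow] dup → fast++
(s=2,f=4) a[fast]=8≠a[slow]=6 write a[3]=8 → slow++,fast++
(s=3,f=5) a[fast]=8=a[slow] dup → fast++

slow=3, fast=6, prefix=[1, 4, 6, 8]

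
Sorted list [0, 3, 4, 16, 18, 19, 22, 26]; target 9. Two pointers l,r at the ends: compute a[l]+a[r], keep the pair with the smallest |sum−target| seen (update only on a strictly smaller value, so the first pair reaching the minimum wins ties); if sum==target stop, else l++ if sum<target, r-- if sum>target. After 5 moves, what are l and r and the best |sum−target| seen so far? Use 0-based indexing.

[0,7] 0+26=26 d=17 * → r--
[0,6] 0+22=22 d=13 * → r--
[0,5] 0+19=19 d=10 * → r--
[0,4] 0+18=18 d=9 * → r--
[0,3] 0+16=16 d=7 * → r--

l=0, r=2, best |Δ|=7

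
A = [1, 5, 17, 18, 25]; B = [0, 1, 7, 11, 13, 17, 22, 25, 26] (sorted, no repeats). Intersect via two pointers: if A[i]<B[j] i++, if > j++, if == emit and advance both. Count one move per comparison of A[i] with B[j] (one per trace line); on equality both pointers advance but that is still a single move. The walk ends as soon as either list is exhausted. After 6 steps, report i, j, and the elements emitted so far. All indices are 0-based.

i=2, j=5, emitted=[1]

[i=0,j=0] 1>0 → j++
[i=0,j=1] 1==1 emit → i++,j++
[i=1,j=2] 5<7 → i++
[i=2,j=2] 17>7 → j++
[i=2,j=3] 17>11 → j++
[i=2,j=4] 17>13 → j++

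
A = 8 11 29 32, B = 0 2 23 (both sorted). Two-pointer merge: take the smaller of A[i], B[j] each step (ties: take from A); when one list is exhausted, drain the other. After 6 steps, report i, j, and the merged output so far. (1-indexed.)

i=4, j=4, merged so far=[0, 2, 8, 11, 23, 29]

[i=1,j=1] A[i]=8>B[j]=0 take 0 → j++
[i=1,j=2] A[i]=8>B[j]=2 take 2 → j++
[i=1,j=3] A[i]=8<=B[j]=23 take 8 → i++
[i=2,j=3] A[i]=11<=B[j]=23 take 11 → i++
[i=3,j=3] A[i]=29>B[j]=23 take 23 → j++
[i=3,j=4] B done, take A[i]=29 → i++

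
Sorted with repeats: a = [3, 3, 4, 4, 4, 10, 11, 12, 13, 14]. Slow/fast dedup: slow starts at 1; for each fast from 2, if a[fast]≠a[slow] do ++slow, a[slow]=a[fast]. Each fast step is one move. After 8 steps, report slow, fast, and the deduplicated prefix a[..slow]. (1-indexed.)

slow=6, fast=10, prefix=[3, 4, 10, 11, 12, 13]

(s=1,f=2) a[fast]=3=a[slow] dup → fast++
(s=1,f=3) a[fast]=4≠a[slow]=3 write a[2]=4 → slow++,fast++
(s=2,f=4) a[fast]=4=a[slow] dup → fast++
(s=2,f=5) a[fast]=4=a[slow] dup → fast++
(s=2,f=6) a[fast]=10≠a[slow]=4 write a[3]=10 → slow++,fast++
(s=3,f=7) a[fast]=11≠a[slow]=10 write a[4]=11 → slow++,fast++
(s=4,f=8) a[fast]=12≠a[slow]=11 write a[5]=12 → slow++,fast++
(s=5,f=9) a[fast]=13≠a[slow]=12 write a[6]=13 → slow++,fast++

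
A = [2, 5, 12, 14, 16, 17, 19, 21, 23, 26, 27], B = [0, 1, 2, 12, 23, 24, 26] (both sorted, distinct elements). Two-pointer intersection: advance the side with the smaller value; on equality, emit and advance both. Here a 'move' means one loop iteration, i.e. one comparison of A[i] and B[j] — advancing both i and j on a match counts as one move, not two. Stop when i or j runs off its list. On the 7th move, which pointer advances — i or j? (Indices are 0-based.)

i

[i=0,j=0] 2>0 → j++
[i=0,j=1] 2>1 → j++
[i=0,j=2] 2==2 emit → i++,j++
[i=1,j=3] 5<12 → i++
[i=2,j=3] 12==12 emit → i++,j++
[i=3,j=4] 14<23 → i++
[i=4,j=4] 16<23 → i++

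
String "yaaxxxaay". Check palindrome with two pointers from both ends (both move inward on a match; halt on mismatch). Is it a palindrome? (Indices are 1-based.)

l=1 r=9: 'y'=='y', l++,r--
l=2 r=8: 'a'=='a', l++,r--
l=3 r=7: 'a'=='a', l++,r--
l=4 r=6: 'x'=='x', l++,r--

palindrome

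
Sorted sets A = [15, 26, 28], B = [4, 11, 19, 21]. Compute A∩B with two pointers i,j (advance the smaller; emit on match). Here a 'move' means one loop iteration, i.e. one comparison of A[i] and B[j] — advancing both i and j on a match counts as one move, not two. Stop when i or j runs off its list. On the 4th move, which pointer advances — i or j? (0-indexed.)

j

[i=0,j=0] 15>4 → j++
[i=0,j=1] 15>11 → j++
[i=0,j=2] 15<19 → i++
[i=1,j=2] 26>19 → j++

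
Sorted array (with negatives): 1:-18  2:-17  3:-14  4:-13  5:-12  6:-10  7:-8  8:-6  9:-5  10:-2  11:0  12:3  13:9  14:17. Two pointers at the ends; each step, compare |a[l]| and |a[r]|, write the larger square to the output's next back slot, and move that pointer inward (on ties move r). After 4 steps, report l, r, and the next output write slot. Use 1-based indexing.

[1,14] |-18|>|17| out[14]=324 → l++
[2,14] |-17|<=|17| out[13]=289 → r--
[2,13] |-17|>|9| out[12]=289 → l++
[3,13] |-14|>|9| out[11]=196 → l++

l=4, r=13, next write slot=10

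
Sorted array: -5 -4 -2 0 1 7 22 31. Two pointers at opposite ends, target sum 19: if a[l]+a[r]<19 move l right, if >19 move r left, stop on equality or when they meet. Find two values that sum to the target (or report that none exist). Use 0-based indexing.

no pair

l=0 r=7: -5+31=26 >19, r--
l=0 r=6: -5+22=17 <19, l++
l=1 r=6: -4+22=18 <19, l++
l=2 r=6: -2+22=20 >19, r--
l=2 r=5: -2+7=5 <19, l++
l=3 r=5: 0+7=7 <19, l++
l=4 r=5: 1+7=8 <19, l++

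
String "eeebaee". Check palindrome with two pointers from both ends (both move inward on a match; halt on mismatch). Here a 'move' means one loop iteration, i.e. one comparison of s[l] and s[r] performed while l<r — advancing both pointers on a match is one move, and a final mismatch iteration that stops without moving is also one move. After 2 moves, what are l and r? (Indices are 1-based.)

l=3, r=5

l=1 r=7: 'e'=='e', l++,r--
l=2 r=6: 'e'=='e', l++,r--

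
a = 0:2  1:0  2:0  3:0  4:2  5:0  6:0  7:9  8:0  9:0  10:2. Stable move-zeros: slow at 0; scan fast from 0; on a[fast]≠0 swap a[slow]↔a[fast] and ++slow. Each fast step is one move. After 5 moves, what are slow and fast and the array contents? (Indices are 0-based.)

slow=2, fast=5, a=[2, 2, 0, 0, 0, 0, 0, 9, 0, 0, 2]

(s=0,f=0) a[fast]=2≠0 swap→a[0]=2 → slow++,fast++
(s=1,f=1) a[fast]=0 → fast++
(s=1,f=2) a[fast]=0 → fast++
(s=1,f=3) a[fast]=0 → fast++
(s=1,f=4) a[fast]=2≠0 swap→a[1]=2 → slow++,fast++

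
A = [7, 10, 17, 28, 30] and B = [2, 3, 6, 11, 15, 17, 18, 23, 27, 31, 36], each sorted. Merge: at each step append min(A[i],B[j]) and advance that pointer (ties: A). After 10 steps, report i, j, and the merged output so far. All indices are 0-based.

i=0 j=0: A[i]=7>B[j]=2 take 2, j++
i=0 j=1: A[i]=7>B[j]=3 take 3, j++
i=0 j=2: A[i]=7>B[j]=6 take 6, j++
i=0 j=3: A[i]=7<=B[j]=11 take 7, i++
i=1 j=3: A[i]=10<=B[j]=11 take 10, i++
i=2 j=3: A[i]=17>B[j]=11 take 11, j++
i=2 j=4: A[i]=17>B[j]=15 take 15, j++
i=2 j=5: A[i]=17<=B[j]=17 take 17, i++
i=3 j=5: A[i]=28>B[j]=17 take 17, j++
i=3 j=6: A[i]=28>B[j]=18 take 18, j++

i=3, j=7, merged so far=[2, 3, 6, 7, 10, 11, 15, 17, 17, 18]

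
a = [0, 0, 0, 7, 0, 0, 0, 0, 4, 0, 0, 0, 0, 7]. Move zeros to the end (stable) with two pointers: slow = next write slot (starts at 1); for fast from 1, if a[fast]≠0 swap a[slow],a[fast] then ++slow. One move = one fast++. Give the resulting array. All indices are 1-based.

[7, 4, 7, 0, 0, 0, 0, 0, 0, 0, 0, 0, 0, 0]

(s=1,f=1) a[fast]=0 → fast++
(s=1,f=2) a[fast]=0 → fast++
(s=1,f=3) a[fast]=0 → fast++
(s=1,f=4) a[fast]=7≠0 swap→a[1]=7 → slow++,fast++
(s=2,f=5) a[fast]=0 → fast++
(s=2,f=6) a[fast]=0 → fast++
(s=2,f=7) a[fast]=0 → fast++
(s=2,f=8) a[fast]=0 → fast++
(s=2,f=9) a[fast]=4≠0 swap→a[2]=4 → slow++,fast++
(s=3,f=10) a[fast]=0 → fast++
(s=3,f=11) a[fast]=0 → fast++
(s=3,f=12) a[fast]=0 → fast++
(s=3,f=13) a[fast]=0 → fast++
(s=3,f=14) a[fast]=7≠0 swap→a[3]=7 → slow++,fast++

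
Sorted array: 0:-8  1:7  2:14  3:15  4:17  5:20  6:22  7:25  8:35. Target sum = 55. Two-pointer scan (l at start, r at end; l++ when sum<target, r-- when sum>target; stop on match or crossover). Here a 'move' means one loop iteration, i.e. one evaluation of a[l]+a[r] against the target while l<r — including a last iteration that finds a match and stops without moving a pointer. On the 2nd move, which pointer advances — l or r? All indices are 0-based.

[0,8] -8+35=27 <55 → l++
[1,8] 7+35=42 <55 → l++

l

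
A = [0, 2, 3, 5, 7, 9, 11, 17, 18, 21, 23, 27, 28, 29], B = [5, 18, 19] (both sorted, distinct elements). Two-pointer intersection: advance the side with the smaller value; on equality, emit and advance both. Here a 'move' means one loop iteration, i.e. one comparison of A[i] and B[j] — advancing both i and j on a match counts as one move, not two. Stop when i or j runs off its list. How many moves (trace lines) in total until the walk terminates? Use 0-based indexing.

[i=0,j=0] 0<5 → i++
[i=1,j=0] 2<5 → i++
[i=2,j=0] 3<5 → i++
[i=3,j=0] 5==5 emit → i++,j++
[i=4,j=1] 7<18 → i++
[i=5,j=1] 9<18 → i++
[i=6,j=1] 11<18 → i++
[i=7,j=1] 17<18 → i++
[i=8,j=1] 18==18 emit → i++,j++
[i=9,j=2] 21>19 → j++

10 moves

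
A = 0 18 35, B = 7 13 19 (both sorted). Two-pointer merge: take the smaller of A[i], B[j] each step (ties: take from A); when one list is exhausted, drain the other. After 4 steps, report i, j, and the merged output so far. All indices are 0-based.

i=0 j=0: A[i]=0<=B[j]=7 take 0, i++
i=1 j=0: A[i]=18>B[j]=7 take 7, j++
i=1 j=1: A[i]=18>B[j]=13 take 13, j++
i=1 j=2: A[i]=18<=B[j]=19 take 18, i++

i=2, j=2, merged so far=[0, 7, 13, 18]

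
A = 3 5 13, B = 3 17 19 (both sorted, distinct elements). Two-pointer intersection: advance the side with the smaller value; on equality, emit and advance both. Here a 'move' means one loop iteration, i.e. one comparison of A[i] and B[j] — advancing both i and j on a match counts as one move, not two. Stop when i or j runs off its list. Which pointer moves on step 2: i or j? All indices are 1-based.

[i=1,j=1] 3==3 emit → i++,j++
[i=2,j=2] 5<17 → i++

i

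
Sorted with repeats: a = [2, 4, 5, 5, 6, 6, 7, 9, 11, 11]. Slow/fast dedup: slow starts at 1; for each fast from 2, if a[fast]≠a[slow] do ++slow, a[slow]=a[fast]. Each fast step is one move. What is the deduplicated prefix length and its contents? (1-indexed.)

slow=1 fast=2: a[fast]=4≠a[slow]=2 write a[2]=4, slow++,fast++
slow=2 fast=3: a[fast]=5≠a[slow]=4 write a[3]=5, slow++,fast++
slow=3 fast=4: a[fast]=5=a[slow] dup, fast++
slow=3 fast=5: a[fast]=6≠a[slow]=5 write a[4]=6, slow++,fast++
slow=4 fast=6: a[fast]=6=a[slow] dup, fast++
slow=4 fast=7: a[fast]=7≠a[slow]=6 write a[5]=7, slow++,fast++
slow=5 fast=8: a[fast]=9≠a[slow]=7 write a[6]=9, slow++,fast++
slow=6 fast=9: a[fast]=11≠a[slow]=9 write a[7]=11, slow++,fast++
slow=7 fast=10: a[fast]=11=a[slow] dup, fast++

length 7; prefix = [2, 4, 5, 6, 7, 9, 11]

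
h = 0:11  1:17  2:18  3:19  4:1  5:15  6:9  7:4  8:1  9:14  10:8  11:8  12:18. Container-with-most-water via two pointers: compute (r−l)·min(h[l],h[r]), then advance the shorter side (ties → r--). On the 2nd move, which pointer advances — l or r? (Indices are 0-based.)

l

[0,12] min(11,18)*12=132 best=132 * → l++
[1,12] min(17,18)*11=187 best=187 * → l++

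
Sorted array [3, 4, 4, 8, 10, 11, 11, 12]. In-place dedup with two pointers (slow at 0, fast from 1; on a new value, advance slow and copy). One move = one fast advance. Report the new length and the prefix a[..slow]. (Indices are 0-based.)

(s=0,f=1) a[fast]=4≠a[slow]=3 write a[1]=4 → slow++,fast++
(s=1,f=2) a[fast]=4=a[slow] dup → fast++
(s=1,f=3) a[fast]=8≠a[slow]=4 write a[2]=8 → slow++,fast++
(s=2,f=4) a[fast]=10≠a[slow]=8 write a[3]=10 → slow++,fast++
(s=3,f=5) a[fast]=11≠a[slow]=10 write a[4]=11 → slow++,fast++
(s=4,f=6) a[fast]=11=a[slow] dup → fast++
(s=4,f=7) a[fast]=12≠a[slow]=11 write a[5]=12 → slow++,fast++

length 6; prefix = [3, 4, 8, 10, 11, 12]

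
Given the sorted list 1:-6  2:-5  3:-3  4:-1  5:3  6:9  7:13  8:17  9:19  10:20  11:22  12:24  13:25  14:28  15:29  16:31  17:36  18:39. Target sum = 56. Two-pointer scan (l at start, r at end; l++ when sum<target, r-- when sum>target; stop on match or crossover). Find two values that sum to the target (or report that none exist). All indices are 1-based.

l=1 r=18: -6+39=33 <56, l++
l=2 r=18: -5+39=34 <56, l++
l=3 r=18: -3+39=36 <56, l++
l=4 r=18: -1+39=38 <56, l++
l=5 r=18: 3+39=42 <56, l++
l=6 r=18: 9+39=48 <56, l++
l=7 r=18: 13+39=52 <56, l++
l=8 r=18: 17+39=56, found

(17, 39)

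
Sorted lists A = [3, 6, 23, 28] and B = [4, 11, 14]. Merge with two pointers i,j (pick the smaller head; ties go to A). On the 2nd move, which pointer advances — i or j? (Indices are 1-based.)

i=1 j=1: A[i]=3<=B[j]=4 take 3, i++
i=2 j=1: A[i]=6>B[j]=4 take 4, j++

j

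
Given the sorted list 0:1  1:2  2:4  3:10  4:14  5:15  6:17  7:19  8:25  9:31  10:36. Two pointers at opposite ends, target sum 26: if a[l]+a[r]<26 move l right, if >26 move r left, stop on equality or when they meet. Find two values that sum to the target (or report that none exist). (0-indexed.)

l=0 r=10: 1+36=37 >26, r--
l=0 r=9: 1+31=32 >26, r--
l=0 r=8: 1+25=26, found

(1, 25)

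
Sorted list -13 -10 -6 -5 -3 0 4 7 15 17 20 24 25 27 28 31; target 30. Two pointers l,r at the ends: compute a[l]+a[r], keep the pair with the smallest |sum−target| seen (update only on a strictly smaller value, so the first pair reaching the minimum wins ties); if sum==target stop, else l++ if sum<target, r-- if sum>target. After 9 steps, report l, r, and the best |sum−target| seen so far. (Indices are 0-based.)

l=6, r=12, best |Δ|=1

l=0 r=15: -13+31=18 d=12 *, l++
l=1 r=15: -10+31=21 d=9 *, l++
l=2 r=15: -6+31=25 d=5 *, l++
l=3 r=15: -5+31=26 d=4 *, l++
l=4 r=15: -3+31=28 d=2 *, l++
l=5 r=15: 0+31=31 d=1 *, r--
l=5 r=14: 0+28=28 d=2, l++
l=6 r=14: 4+28=32 d=2, r--
l=6 r=13: 4+27=31 d=1, r--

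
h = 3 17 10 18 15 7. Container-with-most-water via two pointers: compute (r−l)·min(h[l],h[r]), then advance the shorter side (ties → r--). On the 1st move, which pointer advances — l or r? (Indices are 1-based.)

l

[1,6] min(3,7)*5=15 best=15 * → l++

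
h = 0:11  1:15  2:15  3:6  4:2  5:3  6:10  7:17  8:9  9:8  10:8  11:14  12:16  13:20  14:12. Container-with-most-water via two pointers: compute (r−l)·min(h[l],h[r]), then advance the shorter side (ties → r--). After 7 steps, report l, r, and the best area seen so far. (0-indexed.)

l=6, r=13, best area=180

[0,14] min(11,12)*14=154 best=154 * → l++
[1,14] min(15,12)*13=156 best=156 * → r--
[1,13] min(15,20)*12=180 best=180 * → l++
[2,13] min(15,20)*11=165 best=180 → l++
[3,13] min(6,20)*10=60 best=180 → l++
[4,13] min(2,20)*9=18 best=180 → l++
[5,13] min(3,20)*8=24 best=180 → l++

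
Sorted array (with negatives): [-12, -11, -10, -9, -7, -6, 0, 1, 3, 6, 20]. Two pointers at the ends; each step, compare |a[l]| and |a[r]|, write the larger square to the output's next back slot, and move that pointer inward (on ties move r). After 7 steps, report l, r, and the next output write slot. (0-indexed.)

[0,10] |-12|<=|20| out[10]=400 → r--
[0,9] |-12|>|6| out[9]=144 → l++
[1,9] |-11|>|6| out[8]=121 → l++
[2,9] |-10|>|6| out[7]=100 → l++
[3,9] |-9|>|6| out[6]=81 → l++
[4,9] |-7|>|6| out[5]=49 → l++
[5,9] |-6|<=|6| out[4]=36 → r--

l=5, r=8, next write slot=3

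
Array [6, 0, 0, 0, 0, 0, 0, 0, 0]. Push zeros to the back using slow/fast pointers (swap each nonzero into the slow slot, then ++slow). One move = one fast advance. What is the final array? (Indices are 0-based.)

[6, 0, 0, 0, 0, 0, 0, 0, 0]

slow=0 fast=0: a[fast]=6≠0 swap→a[0]=6, slow++,fast++
slow=1 fast=1: a[fast]=0, fast++
slow=1 fast=2: a[fast]=0, fast++
slow=1 fast=3: a[fast]=0, fast++
slow=1 fast=4: a[fast]=0, fast++
slow=1 fast=5: a[fast]=0, fast++
slow=1 fast=6: a[fast]=0, fast++
slow=1 fast=7: a[fast]=0, fast++
slow=1 fast=8: a[fast]=0, fast++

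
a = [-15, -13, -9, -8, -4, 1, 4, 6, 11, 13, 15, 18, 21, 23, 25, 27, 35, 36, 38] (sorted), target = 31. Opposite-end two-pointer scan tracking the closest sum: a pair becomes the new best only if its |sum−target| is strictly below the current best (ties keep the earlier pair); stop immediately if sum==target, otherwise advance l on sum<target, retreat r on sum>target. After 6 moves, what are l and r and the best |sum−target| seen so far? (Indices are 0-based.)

[0,18] -15+38=23 d=8 * → l++
[1,18] -13+38=25 d=6 * → l++
[2,18] -9+38=29 d=2 * → l++
[3,18] -8+38=30 d=1 * → l++
[4,18] -4+38=34 d=3 → r--
[4,17] -4+36=32 d=1 → r--

l=4, r=16, best |Δ|=1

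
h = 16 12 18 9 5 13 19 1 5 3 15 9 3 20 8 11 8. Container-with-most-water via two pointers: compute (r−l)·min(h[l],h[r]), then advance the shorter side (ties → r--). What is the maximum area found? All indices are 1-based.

max area = 208

l=1 r=17: min(16,8)*16=128 best=128 *, r--
l=1 r=16: min(16,11)*15=165 best=165 *, r--
l=1 r=15: min(16,8)*14=112 best=165, r--
l=1 r=14: min(16,20)*13=208 best=208 *, l++
l=2 r=14: min(12,20)*12=144 best=208, l++
l=3 r=14: min(18,20)*11=198 best=208, l++
l=4 r=14: min(9,20)*10=90 best=208, l++
l=5 r=14: min(5,20)*9=45 best=208, l++
l=6 r=14: min(13,20)*8=104 best=208, l++
l=7 r=14: min(19,20)*7=133 best=208, l++
l=8 r=14: min(1,20)*6=6 best=208, l++
l=9 r=14: min(5,20)*5=25 best=208, l++
l=10 r=14: min(3,20)*4=12 best=208, l++
l=11 r=14: min(15,20)*3=45 best=208, l++
l=12 r=14: min(9,20)*2=18 best=208, l++
l=13 r=14: min(3,20)*1=3 best=208, l++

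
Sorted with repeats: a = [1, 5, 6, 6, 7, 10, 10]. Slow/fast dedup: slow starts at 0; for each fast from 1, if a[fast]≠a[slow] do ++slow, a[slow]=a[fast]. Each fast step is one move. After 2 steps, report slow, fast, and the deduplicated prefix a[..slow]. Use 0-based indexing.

slow=2, fast=3, prefix=[1, 5, 6]

slow=0 fast=1: a[fast]=5≠a[slow]=1 write a[1]=5, slow++,fast++
slow=1 fast=2: a[fast]=6≠a[slow]=5 write a[2]=6, slow++,fast++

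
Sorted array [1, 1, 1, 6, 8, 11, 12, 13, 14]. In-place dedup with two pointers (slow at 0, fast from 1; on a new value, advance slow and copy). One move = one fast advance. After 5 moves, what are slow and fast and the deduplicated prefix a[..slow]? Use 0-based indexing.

slow=3, fast=6, prefix=[1, 6, 8, 11]

(s=0,f=1) a[fast]=1=a[slow] dup → fast++
(s=0,f=2) a[fast]=1=a[slow] dup → fast++
(s=0,f=3) a[fast]=6≠a[slow]=1 write a[1]=6 → slow++,fast++
(s=1,f=4) a[fast]=8≠a[slow]=6 write a[2]=8 → slow++,fast++
(s=2,f=5) a[fast]=11≠a[slow]=8 write a[3]=11 → slow++,fast++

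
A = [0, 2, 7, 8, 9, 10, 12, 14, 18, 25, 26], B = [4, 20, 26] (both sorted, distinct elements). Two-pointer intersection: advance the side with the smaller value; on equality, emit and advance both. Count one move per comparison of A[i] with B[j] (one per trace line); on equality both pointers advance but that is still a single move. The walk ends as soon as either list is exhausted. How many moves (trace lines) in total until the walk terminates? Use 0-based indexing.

[i=0,j=0] 0<4 → i++
[i=1,j=0] 2<4 → i++
[i=2,j=0] 7>4 → j++
[i=2,j=1] 7<20 → i++
[i=3,j=1] 8<20 → i++
[i=4,j=1] 9<20 → i++
[i=5,j=1] 10<20 → i++
[i=6,j=1] 12<20 → i++
[i=7,j=1] 14<20 → i++
[i=8,j=1] 18<20 → i++
[i=9,j=1] 25>20 → j++
[i=9,j=2] 25<26 → i++
[i=10,j=2] 26==26 emit → i++,j++

13 moves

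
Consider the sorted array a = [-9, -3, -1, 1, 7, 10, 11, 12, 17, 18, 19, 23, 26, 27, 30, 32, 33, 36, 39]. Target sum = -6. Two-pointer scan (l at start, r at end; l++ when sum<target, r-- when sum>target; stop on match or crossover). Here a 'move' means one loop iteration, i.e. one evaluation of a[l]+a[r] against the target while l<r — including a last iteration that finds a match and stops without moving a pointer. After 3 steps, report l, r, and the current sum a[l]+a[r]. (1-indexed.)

l=1, r=16, sum=23

l=1 r=19: -9+39=30 >-6, r--
l=1 r=18: -9+36=27 >-6, r--
l=1 r=17: -9+33=24 >-6, r--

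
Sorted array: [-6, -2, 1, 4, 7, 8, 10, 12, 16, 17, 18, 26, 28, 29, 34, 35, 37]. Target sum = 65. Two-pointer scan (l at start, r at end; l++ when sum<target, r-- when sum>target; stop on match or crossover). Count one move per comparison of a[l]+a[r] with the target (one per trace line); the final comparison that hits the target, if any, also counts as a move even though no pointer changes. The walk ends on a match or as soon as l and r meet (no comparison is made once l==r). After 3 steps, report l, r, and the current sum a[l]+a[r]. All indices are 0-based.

l=3, r=16, sum=41

[0,16] -6+37=31 <65 → l++
[1,16] -2+37=35 <65 → l++
[2,16] 1+37=38 <65 → l++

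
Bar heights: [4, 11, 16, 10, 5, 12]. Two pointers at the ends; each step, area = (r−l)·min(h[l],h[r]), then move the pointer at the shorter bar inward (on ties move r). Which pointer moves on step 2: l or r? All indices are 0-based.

l

[0,5] min(4,12)*5=20 best=20 * → l++
[1,5] min(11,12)*4=44 best=44 * → l++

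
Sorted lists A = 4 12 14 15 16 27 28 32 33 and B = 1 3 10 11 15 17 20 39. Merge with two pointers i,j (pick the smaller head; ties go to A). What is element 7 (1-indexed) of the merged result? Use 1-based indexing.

i=1 j=1: A[i]=4>B[j]=1 take 1, j++
i=1 j=2: A[i]=4>B[j]=3 take 3, j++
i=1 j=3: A[i]=4<=B[j]=10 take 4, i++
i=2 j=3: A[i]=12>B[j]=10 take 10, j++
i=2 j=4: A[i]=12>B[j]=11 take 11, j++
i=2 j=5: A[i]=12<=B[j]=15 take 12, i++
i=3 j=5: A[i]=14<=B[j]=15 take 14, i++
i=4 j=5: A[i]=15<=B[j]=15 take 15, i++
i=5 j=5: A[i]=16>B[j]=15 take 15, j++
i=5 j=6: A[i]=16<=B[j]=17 take 16, i++
i=6 j=6: A[i]=27>B[j]=17 take 17, j++
i=6 j=7: A[i]=27>B[j]=20 take 20, j++
i=6 j=8: A[i]=27<=B[j]=39 take 27, i++
i=7 j=8: A[i]=28<=B[j]=39 take 28, i++
i=8 j=8: A[i]=32<=B[j]=39 take 32, i++
i=9 j=8: A[i]=33<=B[j]=39 take 33, i++
i=10 j=8: A done, take B[j]=39, j++

merged[7] = 14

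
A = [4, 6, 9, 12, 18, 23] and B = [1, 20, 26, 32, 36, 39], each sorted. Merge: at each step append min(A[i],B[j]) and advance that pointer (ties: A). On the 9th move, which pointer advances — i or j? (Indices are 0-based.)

j

i=0 j=0: A[i]=4>B[j]=1 take 1, j++
i=0 j=1: A[i]=4<=B[j]=20 take 4, i++
i=1 j=1: A[i]=6<=B[j]=20 take 6, i++
i=2 j=1: A[i]=9<=B[j]=20 take 9, i++
i=3 j=1: A[i]=12<=B[j]=20 take 12, i++
i=4 j=1: A[i]=18<=B[j]=20 take 18, i++
i=5 j=1: A[i]=23>B[j]=20 take 20, j++
i=5 j=2: A[i]=23<=B[j]=26 take 23, i++
i=6 j=2: A done, take B[j]=26, j++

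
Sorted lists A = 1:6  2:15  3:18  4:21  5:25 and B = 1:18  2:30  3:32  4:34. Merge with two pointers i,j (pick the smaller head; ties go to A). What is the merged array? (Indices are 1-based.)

[6, 15, 18, 18, 21, 25, 30, 32, 34]

i=1 j=1: A[i]=6<=B[j]=18 take 6, i++
i=2 j=1: A[i]=15<=B[j]=18 take 15, i++
i=3 j=1: A[i]=18<=B[j]=18 take 18, i++
i=4 j=1: A[i]=21>B[j]=18 take 18, j++
i=4 j=2: A[i]=21<=B[j]=30 take 21, i++
i=5 j=2: A[i]=25<=B[j]=30 take 25, i++
i=6 j=2: A done, take B[j]=30, j++
i=6 j=3: A done, take B[j]=32, j++
i=6 j=4: A done, take B[j]=34, j++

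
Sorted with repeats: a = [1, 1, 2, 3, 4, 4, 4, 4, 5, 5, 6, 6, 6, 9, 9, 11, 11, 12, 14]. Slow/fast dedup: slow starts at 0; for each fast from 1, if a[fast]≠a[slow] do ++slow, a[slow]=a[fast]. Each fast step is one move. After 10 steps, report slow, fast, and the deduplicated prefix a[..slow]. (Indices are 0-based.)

slow=5, fast=11, prefix=[1, 2, 3, 4, 5, 6]

slow=0 fast=1: a[fast]=1=a[slow] dup, fast++
slow=0 fast=2: a[fast]=2≠a[slow]=1 write a[1]=2, slow++,fast++
slow=1 fast=3: a[fast]=3≠a[slow]=2 write a[2]=3, slow++,fast++
slow=2 fast=4: a[fast]=4≠a[slow]=3 write a[3]=4, slow++,fast++
slow=3 fast=5: a[fast]=4=a[slow] dup, fast++
slow=3 fast=6: a[fast]=4=a[slow] dup, fast++
slow=3 fast=7: a[fast]=4=a[slow] dup, fast++
slow=3 fast=8: a[fast]=5≠a[slow]=4 write a[4]=5, slow++,fast++
slow=4 fast=9: a[fast]=5=a[slow] dup, fast++
slow=4 fast=10: a[fast]=6≠a[slow]=5 write a[5]=6, slow++,fast++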